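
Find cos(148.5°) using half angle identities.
cos(148.5°) = -√((1 + cos 297°)/2) = -0.8526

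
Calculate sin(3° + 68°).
sin(3° + 68°) = sin 3° cos 68° + cos 3° sin 68° = 0.9455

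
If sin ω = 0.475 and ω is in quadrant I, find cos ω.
cos ω = 0.88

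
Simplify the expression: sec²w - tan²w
sec²w - tan²w = 1 (using Pythagorean identity)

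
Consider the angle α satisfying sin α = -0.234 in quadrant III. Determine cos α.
cos α = ±√(1 - sin²α) = -0.9722 (negative in QIII)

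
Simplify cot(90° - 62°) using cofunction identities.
cot(90° - 62°) = tan(62°)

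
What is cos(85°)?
cos(85°) = 0.08716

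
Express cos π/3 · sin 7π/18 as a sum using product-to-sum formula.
cos π/3 sin 7π/18 = (1/2)[sin(π/3+7π/18) - sin(π/3-7π/18)]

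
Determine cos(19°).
cos(19°) = 0.9455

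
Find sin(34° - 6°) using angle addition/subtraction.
sin(34° - 6°) = sin 34° cos 6° - cos 34° sin 6° = 0.4695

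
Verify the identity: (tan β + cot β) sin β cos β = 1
LHS = (sin β/cos β + cos β/sin β) sin β cos β = ((sin²β + cos²β)/(sin β cos β)) · sin β cos β = sin²β + cos²β = 1 = RHS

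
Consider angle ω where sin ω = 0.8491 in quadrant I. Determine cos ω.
cos ω = √(1 - sin²ω) = 0.5282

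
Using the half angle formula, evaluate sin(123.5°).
sin(123.5°) = √((1 - cos 247°)/2) = 0.8339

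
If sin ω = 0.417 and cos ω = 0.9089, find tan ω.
tan ω = sin ω / cos ω = 0.4588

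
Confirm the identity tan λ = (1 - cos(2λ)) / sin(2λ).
RHS = 2sin²λ / (2 sin λ cos λ) = sin λ/cos λ = tan λ = LHS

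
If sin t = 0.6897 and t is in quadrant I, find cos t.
cos t = 0.7241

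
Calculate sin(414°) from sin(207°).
sin(414°) = 2 sin 207° cos 207° = 0.809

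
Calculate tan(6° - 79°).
tan(6° - 79°) = (tan 6° - tan 79°)/(1 + tan 6° tan 79°) = -3.271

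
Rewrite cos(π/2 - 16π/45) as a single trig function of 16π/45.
cos(π/2 - 16π/45) = sin(16π/45)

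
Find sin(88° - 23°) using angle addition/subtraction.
sin(88° - 23°) = sin 88° cos 23° - cos 88° sin 23° = 0.9063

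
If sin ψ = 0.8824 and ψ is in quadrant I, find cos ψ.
cos ψ = 0.4705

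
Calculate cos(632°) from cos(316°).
cos(632°) = cos²316° - sin²316° = 0.0349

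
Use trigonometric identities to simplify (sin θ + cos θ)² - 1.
(sin θ + cos θ)² - 1 = sin(2θ) (using Pythagorean + double angle)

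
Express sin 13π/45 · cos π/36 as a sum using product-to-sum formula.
sin 13π/45 cos π/36 = (1/2)[sin(13π/45+π/36) + sin(13π/45-π/36)]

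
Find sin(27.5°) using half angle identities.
sin(27.5°) = √((1 - cos 55°)/2) = 0.4617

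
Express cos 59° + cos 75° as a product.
cos 59° + cos 75° = 2 cos(67°) cos(-8°)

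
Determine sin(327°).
sin(327°) = -0.5446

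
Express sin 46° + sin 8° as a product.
sin 46° + sin 8° = 2 sin(27°) cos(19°)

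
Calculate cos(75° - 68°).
cos(75° - 68°) = cos 75° cos 68° + sin 75° sin 68° = 0.9925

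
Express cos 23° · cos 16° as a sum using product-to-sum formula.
cos 23° cos 16° = (1/2)[cos(23°-16°) + cos(23°+16°)]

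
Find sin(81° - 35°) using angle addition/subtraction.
sin(81° - 35°) = sin 81° cos 35° - cos 81° sin 35° = 0.7193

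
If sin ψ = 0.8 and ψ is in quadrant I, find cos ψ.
cos ψ = 0.6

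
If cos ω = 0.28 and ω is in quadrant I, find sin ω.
sin ω = 0.96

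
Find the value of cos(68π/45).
cos(68π/45) = 0.0349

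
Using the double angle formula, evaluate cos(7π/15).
cos(7π/15) = cos²7π/30 - sin²7π/30 = 0.1045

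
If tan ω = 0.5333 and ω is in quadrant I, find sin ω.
sin ω = 0.4706 (using tan²ω + 1 = sec²ω)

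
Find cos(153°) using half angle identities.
cos(153°) = -√((1 + cos 306°)/2) = -0.891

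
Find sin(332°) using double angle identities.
sin(332°) = 2 sin 166° cos 166° = -0.4695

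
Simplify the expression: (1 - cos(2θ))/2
(1 - cos(2θ))/2 = sin²θ (using Power reduction)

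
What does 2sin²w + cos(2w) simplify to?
2sin²w + cos(2w) = 1 (using Double angle)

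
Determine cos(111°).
cos(111°) = -0.3584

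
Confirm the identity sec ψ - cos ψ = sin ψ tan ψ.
LHS = 1/cos ψ - cos ψ = (1 - cos²ψ)/cos ψ = sin²ψ/cos ψ = sin ψ · (sin ψ/cos ψ) = sin ψ tan ψ = RHS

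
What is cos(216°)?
cos(216°) = -0.809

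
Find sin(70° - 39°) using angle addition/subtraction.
sin(70° - 39°) = sin 70° cos 39° - cos 70° sin 39° = 0.515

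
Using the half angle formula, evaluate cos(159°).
cos(159°) = -√((1 + cos 318°)/2) = -0.9336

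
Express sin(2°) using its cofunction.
sin(2°) = cos(90° - 2°) = cos(88°)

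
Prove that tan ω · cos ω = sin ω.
LHS = (sin ω/cos ω) · cos ω = sin ω = RHS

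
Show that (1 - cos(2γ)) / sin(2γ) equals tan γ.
LHS = 2sin²γ / (2 sin γ cos γ) = sin γ/cos γ = tan γ = RHS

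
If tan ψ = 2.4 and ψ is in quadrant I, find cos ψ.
cos ψ = 0.3846 (using tan²ψ + 1 = sec²ψ)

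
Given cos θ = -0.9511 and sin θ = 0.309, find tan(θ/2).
tan(θ/2) = sin θ / (1 + cos θ) = 6.319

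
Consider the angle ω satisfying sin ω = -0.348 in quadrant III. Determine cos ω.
cos ω = ±√(1 - sin²ω) = -0.9375 (negative in QIII)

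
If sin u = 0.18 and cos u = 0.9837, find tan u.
tan u = sin u / cos u = 0.183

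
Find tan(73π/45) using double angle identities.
tan(73π/45) = 2 tan 73π/90 / (1 - tan²73π/90) = -2.475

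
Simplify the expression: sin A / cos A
sin A / cos A = tan A (using Quotient identity)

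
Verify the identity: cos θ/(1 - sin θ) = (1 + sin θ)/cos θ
RHS = (1 + sin θ)(1 - sin θ) / (cos θ(1 - sin θ)) = (1 - sin²θ) / (cos θ(1 - sin θ)) = cos²θ / (cos θ(1 - sin θ)) = cos θ/(1 - sin θ) = LHS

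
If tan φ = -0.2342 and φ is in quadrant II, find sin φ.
sin φ = 0.228 (using tan²φ + 1 = sec²φ)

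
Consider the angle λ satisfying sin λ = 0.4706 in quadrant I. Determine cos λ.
cos λ = √(1 - sin²λ) = 0.8823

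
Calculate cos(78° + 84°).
cos(78° + 84°) = cos 78° cos 84° - sin 78° sin 84° = -0.9511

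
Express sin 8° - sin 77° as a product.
sin 8° - sin 77° = 2 cos(42.5°) sin(-34.5°)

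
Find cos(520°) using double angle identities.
cos(520°) = cos²260° - sin²260° = -0.9397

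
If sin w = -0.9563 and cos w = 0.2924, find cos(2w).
cos(2w) = cos²w - sin²w = -0.829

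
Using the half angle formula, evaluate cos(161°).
cos(161°) = -√((1 + cos 322°)/2) = -0.9455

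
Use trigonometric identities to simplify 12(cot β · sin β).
12(cot β · sin β) = 12(cos β) (using Quotient identity)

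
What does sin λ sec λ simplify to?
sin λ sec λ = tan λ (using Reciprocal + quotient)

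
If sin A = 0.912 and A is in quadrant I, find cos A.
cos A = 0.4102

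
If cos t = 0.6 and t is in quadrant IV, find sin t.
sin t = -0.8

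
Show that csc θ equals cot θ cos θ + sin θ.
RHS = cos²θ/sin θ + sin θ = (cos²θ + sin²θ)/sin θ = 1/sin θ = csc θ = LHS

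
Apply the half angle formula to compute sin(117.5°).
sin(117.5°) = √((1 - cos 235°)/2) = 0.887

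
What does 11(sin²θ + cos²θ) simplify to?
11(sin²θ + cos²θ) = 11 (using Pythagorean identity)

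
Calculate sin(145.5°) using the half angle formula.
sin(145.5°) = √((1 - cos 291°)/2) = 0.5664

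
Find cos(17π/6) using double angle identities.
cos(17π/6) = 1 - 2sin²17π/12 = -√3/2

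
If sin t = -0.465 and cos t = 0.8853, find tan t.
tan t = sin t / cos t = -0.5252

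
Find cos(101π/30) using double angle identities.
cos(101π/30) = cos²101π/60 - sin²101π/60 = -0.4067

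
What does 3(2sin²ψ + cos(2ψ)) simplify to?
3(2sin²ψ + cos(2ψ)) = 3 (using Double angle)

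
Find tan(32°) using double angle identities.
tan(32°) = 2 tan 16° / (1 - tan²16°) = 0.6249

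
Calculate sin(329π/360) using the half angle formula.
sin(329π/360) = √((1 - cos 329π/180)/2) = 0.2672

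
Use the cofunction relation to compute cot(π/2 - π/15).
cot(π/2 - π/15) = tan(π/15) = 0.2126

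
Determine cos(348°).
cos(348°) = 0.9781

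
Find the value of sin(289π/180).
sin(289π/180) = -0.9455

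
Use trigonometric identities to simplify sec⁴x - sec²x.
sec⁴x - sec²x = tan⁴x + tan²x (using Pythagorean)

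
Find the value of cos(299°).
cos(299°) = 0.4848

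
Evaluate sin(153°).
sin(153°) = 0.454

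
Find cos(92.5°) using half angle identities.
cos(92.5°) = -√((1 + cos 185°)/2) = -0.04362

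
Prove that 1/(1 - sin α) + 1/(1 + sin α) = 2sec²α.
LHS = [(1 + sin α) + (1 - sin α)] / [(1 - sin α)(1 + sin α)] = 2/(1 - sin²α) = 2/cos²α = 2sec²α = RHS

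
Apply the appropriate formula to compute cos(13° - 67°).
cos(13° - 67°) = cos 13° cos 67° + sin 13° sin 67° = 0.5878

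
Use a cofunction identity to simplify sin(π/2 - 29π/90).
sin(π/2 - 29π/90) = cos(29π/90)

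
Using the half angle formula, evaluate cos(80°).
cos(80°) = √((1 + cos 160°)/2) = 0.1736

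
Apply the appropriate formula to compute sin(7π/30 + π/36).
sin(7π/30 + π/36) = sin 7π/30 cos π/36 + cos 7π/30 sin π/36 = 0.7314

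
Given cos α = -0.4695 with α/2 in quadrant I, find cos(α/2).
cos(α/2) = ±√((1 + cos α)/2); positive since α/2 ∈ QI, so cos(α/2) = 0.515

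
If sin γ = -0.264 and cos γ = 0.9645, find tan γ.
tan γ = sin γ / cos γ = -0.2737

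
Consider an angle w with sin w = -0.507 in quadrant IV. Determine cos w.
cos w = √(1 - sin²w) = 0.8619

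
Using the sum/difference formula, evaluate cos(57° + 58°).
cos(57° + 58°) = cos 57° cos 58° - sin 57° sin 58° = -0.4226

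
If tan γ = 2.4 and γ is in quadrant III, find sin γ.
sin γ = -0.9231 (using tan²γ + 1 = sec²γ)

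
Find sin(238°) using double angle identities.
sin(238°) = 2 sin 119° cos 119° = -0.848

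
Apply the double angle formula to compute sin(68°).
sin(68°) = 2 sin 34° cos 34° = 0.9272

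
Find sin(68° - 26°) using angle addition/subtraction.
sin(68° - 26°) = sin 68° cos 26° - cos 68° sin 26° = 0.6691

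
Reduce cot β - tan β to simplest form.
cot β - tan β = 2 cot(2β) (using Double angle)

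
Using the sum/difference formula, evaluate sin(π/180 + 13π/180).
sin(π/180 + 13π/180) = sin π/180 cos 13π/180 + cos π/180 sin 13π/180 = 0.2419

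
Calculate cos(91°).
cos(91°) = -0.01745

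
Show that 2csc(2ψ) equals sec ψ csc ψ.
LHS = 2/sin(2ψ) = 2/(2 sin ψ cos ψ) = 1/(sin ψ cos ψ) = (1/cos ψ)(1/sin ψ) = sec ψ csc ψ = RHS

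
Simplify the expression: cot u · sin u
cot u · sin u = cos u (using Quotient identity)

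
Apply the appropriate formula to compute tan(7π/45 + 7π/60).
tan(7π/45 + 7π/60) = (tan 7π/45 + tan 7π/60)/(1 - tan 7π/45 tan 7π/60) = 1.15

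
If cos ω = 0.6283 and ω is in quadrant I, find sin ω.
sin ω = 0.778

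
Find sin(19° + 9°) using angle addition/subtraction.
sin(19° + 9°) = sin 19° cos 9° + cos 19° sin 9° = 0.4695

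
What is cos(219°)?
cos(219°) = -0.7771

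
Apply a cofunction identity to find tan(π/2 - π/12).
tan(π/2 - π/12) = cot(π/12) = 2+√3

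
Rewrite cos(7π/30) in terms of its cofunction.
cos(7π/30) = sin(π/2 - 7π/30) = sin(4π/15)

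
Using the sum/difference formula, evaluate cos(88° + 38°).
cos(88° + 38°) = cos 88° cos 38° - sin 88° sin 38° = -0.5878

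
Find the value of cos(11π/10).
cos(11π/10) = -0.9511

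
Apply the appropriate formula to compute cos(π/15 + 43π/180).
cos(π/15 + 43π/180) = cos π/15 cos 43π/180 - sin π/15 sin 43π/180 = 0.5736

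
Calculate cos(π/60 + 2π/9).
cos(π/60 + 2π/9) = cos π/60 cos 2π/9 - sin π/60 sin 2π/9 = 0.7314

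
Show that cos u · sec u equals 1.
LHS = cos u · (1/cos u) = 1 = RHS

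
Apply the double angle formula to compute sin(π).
sin(π) = 2 sin π/2 cos π/2 = 0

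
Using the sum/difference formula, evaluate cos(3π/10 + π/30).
cos(3π/10 + π/30) = cos 3π/10 cos π/30 - sin 3π/10 sin π/30 = 1/2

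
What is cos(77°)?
cos(77°) = 0.225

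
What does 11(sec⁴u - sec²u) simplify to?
11(sec⁴u - sec²u) = 11(tan⁴u + tan²u) (using Pythagorean)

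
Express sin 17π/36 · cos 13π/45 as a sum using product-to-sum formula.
sin 17π/36 cos 13π/45 = (1/2)[sin(17π/36+13π/45) + sin(17π/36-13π/45)]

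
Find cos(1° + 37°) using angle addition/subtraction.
cos(1° + 37°) = cos 1° cos 37° - sin 1° sin 37° = 0.788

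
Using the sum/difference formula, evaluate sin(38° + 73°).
sin(38° + 73°) = sin 38° cos 73° + cos 38° sin 73° = 0.9336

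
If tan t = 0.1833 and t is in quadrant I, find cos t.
cos t = 0.9836 (using tan²t + 1 = sec²t)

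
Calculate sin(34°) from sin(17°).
sin(34°) = 2 sin 17° cos 17° = 0.5592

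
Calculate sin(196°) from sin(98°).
sin(196°) = 2 sin 98° cos 98° = -0.2756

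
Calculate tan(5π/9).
tan(5π/9) = -5.671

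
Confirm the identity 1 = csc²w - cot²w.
RHS = 1/sin²w - cos²w/sin²w = (1 - cos²w)/sin²w = sin²w/sin²w = 1 = LHS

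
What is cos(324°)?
cos(324°) = 0.809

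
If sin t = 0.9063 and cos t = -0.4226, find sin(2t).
sin(2t) = 2 sin t cos t = -0.766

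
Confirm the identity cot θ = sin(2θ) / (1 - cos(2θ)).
RHS = 2 sin θ cos θ / (2sin²θ) = cos θ/sin θ = cot θ = LHS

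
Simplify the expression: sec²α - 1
sec²α - 1 = tan²α (using Pythagorean identity)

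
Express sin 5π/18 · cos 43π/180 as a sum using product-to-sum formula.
sin 5π/18 cos 43π/180 = (1/2)[sin(5π/18+43π/180) + sin(5π/18-43π/180)]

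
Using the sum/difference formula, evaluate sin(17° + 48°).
sin(17° + 48°) = sin 17° cos 48° + cos 17° sin 48° = 0.9063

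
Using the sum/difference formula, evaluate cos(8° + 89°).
cos(8° + 89°) = cos 8° cos 89° - sin 8° sin 89° = -0.1219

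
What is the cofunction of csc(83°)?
csc(83°) = sec(90° - 83°) = sec(7°)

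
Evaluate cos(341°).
cos(341°) = 0.9455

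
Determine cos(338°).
cos(338°) = 0.9272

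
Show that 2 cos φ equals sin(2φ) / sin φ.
RHS = 2 sin φ cos φ / sin φ = 2 cos φ = LHS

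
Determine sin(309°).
sin(309°) = -0.7771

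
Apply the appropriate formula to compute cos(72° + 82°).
cos(72° + 82°) = cos 72° cos 82° - sin 72° sin 82° = -0.8988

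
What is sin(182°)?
sin(182°) = -0.0349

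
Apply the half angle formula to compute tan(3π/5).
tan(3π/5) = sin 6π/5 / (1 + cos 6π/5) = -3.078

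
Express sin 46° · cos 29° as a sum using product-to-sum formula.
sin 46° cos 29° = (1/2)[sin(46°+29°) + sin(46°-29°)]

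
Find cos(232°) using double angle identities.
cos(232°) = cos²116° - sin²116° = -0.6157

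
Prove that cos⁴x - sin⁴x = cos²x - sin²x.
LHS = (cos²x - sin²x)(cos²x + sin²x) = (cos²x - sin²x) · 1 = cos²x - sin²x = RHS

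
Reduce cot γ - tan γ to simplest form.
cot γ - tan γ = 2 cot(2γ) (using Double angle)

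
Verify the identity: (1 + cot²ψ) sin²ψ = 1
LHS = csc²ψ · sin²ψ = (1/sin²ψ) · sin²ψ = 1 = RHS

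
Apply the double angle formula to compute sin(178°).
sin(178°) = 2 sin 89° cos 89° = 0.0349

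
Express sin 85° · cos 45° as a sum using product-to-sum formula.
sin 85° cos 45° = (1/2)[sin(85°+45°) + sin(85°-45°)]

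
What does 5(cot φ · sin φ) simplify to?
5(cot φ · sin φ) = 5(cos φ) (using Quotient identity)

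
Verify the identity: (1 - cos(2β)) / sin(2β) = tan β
LHS = 2sin²β / (2 sin β cos β) = sin β/cos β = tan β = RHS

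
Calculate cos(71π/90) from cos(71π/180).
cos(71π/90) = cos²71π/180 - sin²71π/180 = -0.788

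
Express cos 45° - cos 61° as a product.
cos 45° - cos 61° = -2 sin(53°) sin(-8°)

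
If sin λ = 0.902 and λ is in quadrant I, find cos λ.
cos λ = 0.4317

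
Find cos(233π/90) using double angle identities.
cos(233π/90) = cos²233π/180 - sin²233π/180 = -0.2756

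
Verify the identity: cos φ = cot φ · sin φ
RHS = (cos φ/sin φ) · sin φ = cos φ = LHS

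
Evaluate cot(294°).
cot(294°) = -0.4452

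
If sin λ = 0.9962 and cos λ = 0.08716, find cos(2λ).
cos(2λ) = cos²λ - sin²λ = -0.9848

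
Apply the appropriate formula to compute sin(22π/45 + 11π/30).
sin(22π/45 + 11π/30) = sin 22π/45 cos 11π/30 + cos 22π/45 sin 11π/30 = 0.4384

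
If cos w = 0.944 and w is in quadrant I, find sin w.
sin w = 0.3299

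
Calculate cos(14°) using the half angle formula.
cos(14°) = √((1 + cos 28°)/2) = 0.9703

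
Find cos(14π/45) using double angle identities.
cos(14π/45) = cos²7π/45 - sin²7π/45 = 0.5592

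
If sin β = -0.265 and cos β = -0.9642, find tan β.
tan β = sin β / cos β = 0.2748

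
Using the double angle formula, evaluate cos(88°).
cos(88°) = 2cos²44° - 1 = 0.0349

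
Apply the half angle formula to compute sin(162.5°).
sin(162.5°) = √((1 - cos 325°)/2) = 0.3007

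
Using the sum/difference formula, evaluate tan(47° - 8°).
tan(47° - 8°) = (tan 47° - tan 8°)/(1 + tan 47° tan 8°) = 0.8098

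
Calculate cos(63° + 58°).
cos(63° + 58°) = cos 63° cos 58° - sin 63° sin 58° = -0.515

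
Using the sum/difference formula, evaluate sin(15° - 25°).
sin(15° - 25°) = sin 15° cos 25° - cos 15° sin 25° = -0.1736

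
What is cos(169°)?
cos(169°) = -0.9816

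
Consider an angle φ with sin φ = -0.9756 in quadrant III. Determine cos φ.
cos φ = ±√(1 - sin²φ) = -0.2196 (negative in QIII)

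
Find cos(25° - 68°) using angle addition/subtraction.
cos(25° - 68°) = cos 25° cos 68° + sin 25° sin 68° = 0.7314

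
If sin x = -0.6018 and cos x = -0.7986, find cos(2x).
cos(2x) = cos²x - sin²x = 0.2756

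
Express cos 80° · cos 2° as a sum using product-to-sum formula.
cos 80° cos 2° = (1/2)[cos(80°-2°) + cos(80°+2°)]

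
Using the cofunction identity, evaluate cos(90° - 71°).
cos(90° - 71°) = sin(71°) = 0.9455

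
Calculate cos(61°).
cos(61°) = 0.4848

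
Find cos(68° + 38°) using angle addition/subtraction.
cos(68° + 38°) = cos 68° cos 38° - sin 68° sin 38° = -0.2756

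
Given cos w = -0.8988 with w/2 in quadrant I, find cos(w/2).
cos(w/2) = ±√((1 + cos w)/2); positive since w/2 ∈ QI, so cos(w/2) = 0.2249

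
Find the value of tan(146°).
tan(146°) = -0.6745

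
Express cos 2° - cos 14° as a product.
cos 2° - cos 14° = -2 sin(8°) sin(-6°)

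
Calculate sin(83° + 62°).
sin(83° + 62°) = sin 83° cos 62° + cos 83° sin 62° = 0.5736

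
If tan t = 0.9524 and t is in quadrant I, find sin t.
sin t = 0.6897 (using tan²t + 1 = sec²t)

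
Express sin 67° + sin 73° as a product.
sin 67° + sin 73° = 2 sin(70°) cos(-3°)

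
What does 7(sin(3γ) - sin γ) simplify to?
7(sin(3γ) - sin γ) = 7(2 cos(2γ) sin γ) (using Sum-to-product)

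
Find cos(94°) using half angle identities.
cos(94°) = -√((1 + cos 188°)/2) = -0.06976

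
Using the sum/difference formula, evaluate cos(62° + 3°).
cos(62° + 3°) = cos 62° cos 3° - sin 62° sin 3° = 0.4226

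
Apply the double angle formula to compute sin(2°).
sin(2°) = 2 sin 1° cos 1° = 0.0349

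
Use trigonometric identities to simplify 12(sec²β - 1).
12(sec²β - 1) = 12(tan²β) (using Pythagorean identity)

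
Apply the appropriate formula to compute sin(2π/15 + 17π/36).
sin(2π/15 + 17π/36) = sin 2π/15 cos 17π/36 + cos 2π/15 sin 17π/36 = 0.9455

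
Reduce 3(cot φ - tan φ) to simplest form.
3(cot φ - tan φ) = 3(2 cot(2φ)) (using Double angle)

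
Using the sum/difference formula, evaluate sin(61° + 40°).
sin(61° + 40°) = sin 61° cos 40° + cos 61° sin 40° = 0.9816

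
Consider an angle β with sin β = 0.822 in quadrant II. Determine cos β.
cos β = ±√(1 - sin²β) = -0.5695 (negative in QII)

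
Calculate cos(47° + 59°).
cos(47° + 59°) = cos 47° cos 59° - sin 47° sin 59° = -0.2756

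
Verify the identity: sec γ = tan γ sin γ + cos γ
RHS = sin²γ/cos γ + cos γ = (sin²γ + cos²γ)/cos γ = 1/cos γ = sec γ = LHS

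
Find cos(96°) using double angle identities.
cos(96°) = cos²48° - sin²48° = -0.1045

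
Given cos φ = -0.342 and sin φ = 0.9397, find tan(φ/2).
tan(φ/2) = sin φ / (1 + cos φ) = 1.428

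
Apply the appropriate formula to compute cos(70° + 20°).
cos(70° + 20°) = cos 70° cos 20° - sin 70° sin 20° = 0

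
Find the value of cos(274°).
cos(274°) = 0.06976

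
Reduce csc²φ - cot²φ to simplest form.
csc²φ - cot²φ = 1 (using Pythagorean identity)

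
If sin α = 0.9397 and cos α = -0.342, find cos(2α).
cos(2α) = cos²α - sin²α = -0.7661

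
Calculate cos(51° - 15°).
cos(51° - 15°) = cos 51° cos 15° + sin 51° sin 15° = 0.809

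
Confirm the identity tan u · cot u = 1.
LHS = (sin u/cos u) · (cos u/sin u) = 1 = RHS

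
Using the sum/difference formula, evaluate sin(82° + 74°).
sin(82° + 74°) = sin 82° cos 74° + cos 82° sin 74° = 0.4067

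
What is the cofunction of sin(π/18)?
sin(π/18) = cos(π/2 - π/18) = cos(4π/9)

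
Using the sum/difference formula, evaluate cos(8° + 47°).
cos(8° + 47°) = cos 8° cos 47° - sin 8° sin 47° = 0.5736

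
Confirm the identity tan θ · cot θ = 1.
LHS = (sin θ/cos θ) · (cos θ/sin θ) = 1 = RHS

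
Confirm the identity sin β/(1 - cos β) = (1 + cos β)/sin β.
LHS = sin β(1 + cos β) / ((1 - cos β)(1 + cos β)) = sin β(1 + cos β) / (1 - cos²β) = sin β(1 + cos β) / sin²β = (1 + cos β)/sin β = RHS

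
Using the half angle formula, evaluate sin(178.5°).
sin(178.5°) = √((1 - cos 357°)/2) = 0.02618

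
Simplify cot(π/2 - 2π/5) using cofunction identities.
cot(π/2 - 2π/5) = tan(2π/5)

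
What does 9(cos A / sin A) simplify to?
9(cos A / sin A) = 9(cot A) (using Quotient identity)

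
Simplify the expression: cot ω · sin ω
cot ω · sin ω = cos ω (using Quotient identity)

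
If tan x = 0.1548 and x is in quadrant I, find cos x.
cos x = 0.9882 (using tan²x + 1 = sec²x)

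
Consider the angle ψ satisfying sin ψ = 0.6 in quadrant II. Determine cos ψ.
cos ψ = ±√(1 - sin²ψ) = -0.8 (negative in QII)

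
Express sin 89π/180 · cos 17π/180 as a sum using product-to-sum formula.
sin 89π/180 cos 17π/180 = (1/2)[sin(89π/180+17π/180) + sin(89π/180-17π/180)]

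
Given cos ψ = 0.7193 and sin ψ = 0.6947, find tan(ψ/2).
tan(ψ/2) = sin ψ / (1 + cos ψ) = 0.4041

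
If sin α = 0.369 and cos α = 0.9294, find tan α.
tan α = sin α / cos α = 0.397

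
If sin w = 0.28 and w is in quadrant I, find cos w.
cos w = 0.96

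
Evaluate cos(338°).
cos(338°) = 0.9272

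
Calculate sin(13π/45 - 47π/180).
sin(13π/45 - 47π/180) = sin 13π/45 cos 47π/180 - cos 13π/45 sin 47π/180 = 0.08716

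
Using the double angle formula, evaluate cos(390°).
cos(390°) = cos²195° - sin²195° = √3/2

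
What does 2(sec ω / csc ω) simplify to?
2(sec ω / csc ω) = 2(tan ω) (using Reciprocal identities)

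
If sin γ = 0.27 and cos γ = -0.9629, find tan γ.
tan γ = sin γ / cos γ = -0.2804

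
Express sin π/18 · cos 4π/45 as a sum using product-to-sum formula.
sin π/18 cos 4π/45 = (1/2)[sin(π/18+4π/45) + sin(π/18-4π/45)]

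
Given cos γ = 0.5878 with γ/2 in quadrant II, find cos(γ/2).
cos(γ/2) = ±√((1 + cos γ)/2); negative since γ/2 ∈ QII, so cos(γ/2) = -0.891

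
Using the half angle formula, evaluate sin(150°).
sin(150°) = √((1 - cos 300°)/2) = 1/2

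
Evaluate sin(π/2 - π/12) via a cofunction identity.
sin(π/2 - π/12) = cos(π/12) = (√6+√2)/4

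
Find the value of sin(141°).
sin(141°) = 0.6293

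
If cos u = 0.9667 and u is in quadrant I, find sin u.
sin u = 0.2559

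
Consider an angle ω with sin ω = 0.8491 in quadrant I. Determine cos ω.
cos ω = √(1 - sin²ω) = 0.5282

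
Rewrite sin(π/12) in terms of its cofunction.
sin(π/12) = cos(π/2 - π/12) = cos(5π/12)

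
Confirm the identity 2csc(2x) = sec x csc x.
LHS = 2/sin(2x) = 2/(2 sin x cos x) = 1/(sin x cos x) = (1/cos x)(1/sin x) = sec x csc x = RHS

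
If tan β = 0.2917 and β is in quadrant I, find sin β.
sin β = 0.28 (using tan²β + 1 = sec²β)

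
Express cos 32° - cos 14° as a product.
cos 32° - cos 14° = -2 sin(23°) sin(9°)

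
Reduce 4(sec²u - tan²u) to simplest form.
4(sec²u - tan²u) = 4 (using Pythagorean identity)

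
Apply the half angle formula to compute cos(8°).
cos(8°) = √((1 + cos 16°)/2) = 0.9903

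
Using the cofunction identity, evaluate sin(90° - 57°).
sin(90° - 57°) = cos(57°) = 0.5446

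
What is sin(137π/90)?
sin(137π/90) = -0.9976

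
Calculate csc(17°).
csc(17°) = 3.42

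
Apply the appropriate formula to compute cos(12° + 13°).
cos(12° + 13°) = cos 12° cos 13° - sin 12° sin 13° = 0.9063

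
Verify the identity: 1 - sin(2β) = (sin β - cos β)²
RHS = sin²β - 2 sin β cos β + cos²β = (sin²β + cos²β) - 2 sin β cos β = 1 - sin(2β) = LHS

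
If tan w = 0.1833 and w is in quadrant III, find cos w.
cos w = -0.9836 (using tan²w + 1 = sec²w)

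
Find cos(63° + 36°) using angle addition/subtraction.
cos(63° + 36°) = cos 63° cos 36° - sin 63° sin 36° = -0.1564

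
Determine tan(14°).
tan(14°) = 0.2493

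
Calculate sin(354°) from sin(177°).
sin(354°) = 2 sin 177° cos 177° = -0.1045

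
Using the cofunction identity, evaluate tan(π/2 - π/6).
tan(π/2 - π/6) = cot(π/6) = √3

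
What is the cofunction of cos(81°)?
cos(81°) = sin(90° - 81°) = sin(9°)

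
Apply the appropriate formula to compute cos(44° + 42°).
cos(44° + 42°) = cos 44° cos 42° - sin 44° sin 42° = 0.06976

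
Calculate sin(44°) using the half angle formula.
sin(44°) = √((1 - cos 88°)/2) = 0.6947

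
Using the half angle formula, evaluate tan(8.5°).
tan(8.5°) = sin 17° / (1 + cos 17°) = 0.1495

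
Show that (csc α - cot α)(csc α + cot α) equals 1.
LHS = csc²α - cot²α = (1 + cot²α) - cot²α = 1 = RHS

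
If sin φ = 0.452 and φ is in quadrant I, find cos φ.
cos φ = 0.892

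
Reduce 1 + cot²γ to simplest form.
1 + cot²γ = csc²γ (using Pythagorean identity)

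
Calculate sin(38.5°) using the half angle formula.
sin(38.5°) = √((1 - cos 77°)/2) = 0.6225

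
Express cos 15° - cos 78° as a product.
cos 15° - cos 78° = -2 sin(46.5°) sin(-31.5°)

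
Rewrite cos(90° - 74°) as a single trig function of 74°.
cos(90° - 74°) = sin(74°)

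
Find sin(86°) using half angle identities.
sin(86°) = √((1 - cos 172°)/2) = 0.9976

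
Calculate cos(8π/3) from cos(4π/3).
cos(8π/3) = cos²4π/3 - sin²4π/3 = -1/2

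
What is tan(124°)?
tan(124°) = -1.483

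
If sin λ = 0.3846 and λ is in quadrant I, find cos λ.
cos λ = 0.9231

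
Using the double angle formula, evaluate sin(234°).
sin(234°) = 2 sin 117° cos 117° = -0.809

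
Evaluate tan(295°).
tan(295°) = -2.145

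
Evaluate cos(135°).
cos(135°) = -√2/2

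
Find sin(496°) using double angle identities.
sin(496°) = 2 sin 248° cos 248° = 0.6947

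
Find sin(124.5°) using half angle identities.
sin(124.5°) = √((1 - cos 249°)/2) = 0.8241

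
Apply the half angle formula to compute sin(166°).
sin(166°) = √((1 - cos 332°)/2) = 0.2419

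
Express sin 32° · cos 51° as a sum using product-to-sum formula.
sin 32° cos 51° = (1/2)[sin(32°+51°) + sin(32°-51°)]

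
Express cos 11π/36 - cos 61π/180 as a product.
cos 11π/36 - cos 61π/180 = -2 sin(29π/90) sin(-π/60)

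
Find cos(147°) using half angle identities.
cos(147°) = -√((1 + cos 294°)/2) = -0.8387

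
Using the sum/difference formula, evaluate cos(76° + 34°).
cos(76° + 34°) = cos 76° cos 34° - sin 76° sin 34° = -0.342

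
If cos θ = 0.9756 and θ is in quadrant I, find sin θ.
sin θ = 0.2196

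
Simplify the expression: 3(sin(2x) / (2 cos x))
3(sin(2x) / (2 cos x)) = 3(sin x) (using Double angle)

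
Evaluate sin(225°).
sin(225°) = -√2/2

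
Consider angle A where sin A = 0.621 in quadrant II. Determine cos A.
cos A = ±√(1 - sin²A) = -0.7838 (negative in QII)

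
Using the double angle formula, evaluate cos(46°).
cos(46°) = cos²23° - sin²23° = 0.6947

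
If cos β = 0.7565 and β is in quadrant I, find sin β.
sin β = 0.654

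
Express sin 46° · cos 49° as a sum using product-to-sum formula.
sin 46° cos 49° = (1/2)[sin(46°+49°) + sin(46°-49°)]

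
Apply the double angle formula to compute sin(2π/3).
sin(2π/3) = 2 sin π/3 cos π/3 = √3/2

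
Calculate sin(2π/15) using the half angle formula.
sin(2π/15) = √((1 - cos 4π/15)/2) = 0.4067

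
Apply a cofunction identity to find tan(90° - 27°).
tan(90° - 27°) = cot(27°) = 1.963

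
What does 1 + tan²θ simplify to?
1 + tan²θ = sec²θ (using Pythagorean identity)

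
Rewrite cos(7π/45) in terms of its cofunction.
cos(7π/45) = sin(π/2 - 7π/45) = sin(31π/90)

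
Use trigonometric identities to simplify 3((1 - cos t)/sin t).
3((1 - cos t)/sin t) = 3(tan(t/2)) (using Half angle)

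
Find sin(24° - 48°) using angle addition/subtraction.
sin(24° - 48°) = sin 24° cos 48° - cos 24° sin 48° = -0.4067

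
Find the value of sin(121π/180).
sin(121π/180) = 0.8572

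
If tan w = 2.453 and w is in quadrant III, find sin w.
sin w = -0.926 (using tan²w + 1 = sec²w)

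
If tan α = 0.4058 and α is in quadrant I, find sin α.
sin α = 0.376 (using tan²α + 1 = sec²α)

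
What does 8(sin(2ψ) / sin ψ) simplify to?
8(sin(2ψ) / sin ψ) = 8(2 cos ψ) (using Double angle)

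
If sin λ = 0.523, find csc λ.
csc λ = 1/sin λ = 1.912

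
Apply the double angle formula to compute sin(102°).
sin(102°) = 2 sin 51° cos 51° = 0.9781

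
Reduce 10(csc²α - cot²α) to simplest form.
10(csc²α - cot²α) = 10 (using Pythagorean identity)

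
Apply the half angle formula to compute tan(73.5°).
tan(73.5°) = sin 147° / (1 + cos 147°) = 3.376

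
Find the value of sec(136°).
sec(136°) = -1.39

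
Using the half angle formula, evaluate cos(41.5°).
cos(41.5°) = √((1 + cos 83°)/2) = 0.749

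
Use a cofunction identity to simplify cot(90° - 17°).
cot(90° - 17°) = tan(17°)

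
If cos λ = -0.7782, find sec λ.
sec λ = 1/cos λ = -1.285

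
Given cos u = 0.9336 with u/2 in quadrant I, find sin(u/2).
sin(u/2) = ±√((1 - cos u)/2); positive since u/2 ∈ QI, so sin(u/2) = 0.1822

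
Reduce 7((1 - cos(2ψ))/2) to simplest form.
7((1 - cos(2ψ))/2) = 7(sin²ψ) (using Power reduction)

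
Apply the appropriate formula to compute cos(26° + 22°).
cos(26° + 22°) = cos 26° cos 22° - sin 26° sin 22° = 0.6691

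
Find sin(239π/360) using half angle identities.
sin(239π/360) = √((1 - cos 239π/180)/2) = 0.8704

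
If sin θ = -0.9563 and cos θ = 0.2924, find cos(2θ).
cos(2θ) = cos²θ - sin²θ = -0.829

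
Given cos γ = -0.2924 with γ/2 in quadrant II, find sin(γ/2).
sin(γ/2) = ±√((1 - cos γ)/2); positive since γ/2 ∈ QII, so sin(γ/2) = 0.8039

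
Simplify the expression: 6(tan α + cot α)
6(tan α + cot α) = 6(sec α csc α) (using Quotient identities)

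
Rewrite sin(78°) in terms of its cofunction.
sin(78°) = cos(90° - 78°) = cos(12°)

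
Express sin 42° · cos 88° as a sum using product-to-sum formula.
sin 42° cos 88° = (1/2)[sin(42°+88°) + sin(42°-88°)]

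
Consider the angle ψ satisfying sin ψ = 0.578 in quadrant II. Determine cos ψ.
cos ψ = ±√(1 - sin²ψ) = -0.816 (negative in QII)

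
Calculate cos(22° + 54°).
cos(22° + 54°) = cos 22° cos 54° - sin 22° sin 54° = 0.2419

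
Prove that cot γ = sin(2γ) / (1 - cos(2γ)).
RHS = 2 sin γ cos γ / (2sin²γ) = cos γ/sin γ = cot γ = LHS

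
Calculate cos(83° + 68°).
cos(83° + 68°) = cos 83° cos 68° - sin 83° sin 68° = -0.8746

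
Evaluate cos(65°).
cos(65°) = 0.4226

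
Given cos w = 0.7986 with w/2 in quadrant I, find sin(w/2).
sin(w/2) = ±√((1 - cos w)/2); positive since w/2 ∈ QI, so sin(w/2) = 0.3173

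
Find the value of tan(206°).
tan(206°) = 0.4877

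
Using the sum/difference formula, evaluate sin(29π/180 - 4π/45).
sin(29π/180 - 4π/45) = sin 29π/180 cos 4π/45 - cos 29π/180 sin 4π/45 = 0.225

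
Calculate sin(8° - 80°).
sin(8° - 80°) = sin 8° cos 80° - cos 8° sin 80° = -0.9511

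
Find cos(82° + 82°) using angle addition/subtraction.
cos(82° + 82°) = cos 82° cos 82° - sin 82° sin 82° = -0.9613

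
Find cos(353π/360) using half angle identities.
cos(353π/360) = -√((1 + cos 353π/180)/2) = -0.9981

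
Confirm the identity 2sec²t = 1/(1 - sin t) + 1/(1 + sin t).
RHS = [(1 + sin t) + (1 - sin t)] / [(1 - sin t)(1 + sin t)] = 2/(1 - sin²t) = 2/cos²t = 2sec²t = LHS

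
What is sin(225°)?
sin(225°) = -√2/2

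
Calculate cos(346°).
cos(346°) = 0.9703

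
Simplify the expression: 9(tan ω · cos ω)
9(tan ω · cos ω) = 9(sin ω) (using Quotient identity)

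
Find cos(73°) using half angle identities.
cos(73°) = √((1 + cos 146°)/2) = 0.2924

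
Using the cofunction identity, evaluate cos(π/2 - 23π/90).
cos(π/2 - 23π/90) = sin(23π/90) = 0.7193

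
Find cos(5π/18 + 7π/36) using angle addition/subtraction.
cos(5π/18 + 7π/36) = cos 5π/18 cos 7π/36 - sin 5π/18 sin 7π/36 = 0.08716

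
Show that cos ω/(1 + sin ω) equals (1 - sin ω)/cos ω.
RHS = (1 - sin ω)(1 + sin ω) / (cos ω(1 + sin ω)) = (1 - sin²ω) / (cos ω(1 + sin ω)) = cos²ω / (cos ω(1 + sin ω)) = cos ω/(1 + sin ω) = LHS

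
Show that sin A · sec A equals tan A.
LHS = sin A · (1/cos A) = sin A/cos A = tan A = RHS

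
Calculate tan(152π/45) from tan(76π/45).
tan(152π/45) = 2 tan 76π/45 / (1 - tan²76π/45) = 2.475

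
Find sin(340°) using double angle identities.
sin(340°) = 2 sin 170° cos 170° = -0.342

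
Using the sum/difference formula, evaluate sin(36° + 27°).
sin(36° + 27°) = sin 36° cos 27° + cos 36° sin 27° = 0.891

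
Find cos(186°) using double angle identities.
cos(186°) = cos²93° - sin²93° = -0.9945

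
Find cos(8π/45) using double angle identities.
cos(8π/45) = cos²4π/45 - sin²4π/45 = 0.848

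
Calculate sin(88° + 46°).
sin(88° + 46°) = sin 88° cos 46° + cos 88° sin 46° = 0.7193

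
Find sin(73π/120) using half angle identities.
sin(73π/120) = √((1 - cos 73π/60)/2) = 0.9426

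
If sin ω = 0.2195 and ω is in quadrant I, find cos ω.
cos ω = 0.9756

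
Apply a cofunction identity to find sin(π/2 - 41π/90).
sin(π/2 - 41π/90) = cos(41π/90) = 0.1392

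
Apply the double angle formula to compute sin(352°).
sin(352°) = 2 sin 176° cos 176° = -0.1392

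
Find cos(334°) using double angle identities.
cos(334°) = cos²167° - sin²167° = 0.8988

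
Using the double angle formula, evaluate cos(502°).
cos(502°) = cos²251° - sin²251° = -0.788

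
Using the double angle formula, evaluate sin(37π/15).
sin(37π/15) = 2 sin 37π/30 cos 37π/30 = 0.9945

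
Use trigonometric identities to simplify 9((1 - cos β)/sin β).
9((1 - cos β)/sin β) = 9(tan(β/2)) (using Half angle)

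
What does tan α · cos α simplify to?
tan α · cos α = sin α (using Quotient identity)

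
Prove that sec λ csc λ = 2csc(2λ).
RHS = 2/sin(2λ) = 2/(2 sin λ cos λ) = 1/(sin λ cos λ) = (1/cos λ)(1/sin λ) = sec λ csc λ = LHS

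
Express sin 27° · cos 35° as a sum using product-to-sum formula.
sin 27° cos 35° = (1/2)[sin(27°+35°) + sin(27°-35°)]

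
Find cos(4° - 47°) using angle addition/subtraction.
cos(4° - 47°) = cos 4° cos 47° + sin 4° sin 47° = 0.7314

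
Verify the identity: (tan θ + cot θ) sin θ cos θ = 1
LHS = (sin θ/cos θ + cos θ/sin θ) sin θ cos θ = ((sin²θ + cos²θ)/(sin θ cos θ)) · sin θ cos θ = sin²θ + cos²θ = 1 = RHS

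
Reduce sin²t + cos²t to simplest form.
sin²t + cos²t = 1 (using Pythagorean identity)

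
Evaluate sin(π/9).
sin(π/9) = 0.342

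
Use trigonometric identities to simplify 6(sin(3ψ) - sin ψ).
6(sin(3ψ) - sin ψ) = 6(2 cos(2ψ) sin ψ) (using Sum-to-product)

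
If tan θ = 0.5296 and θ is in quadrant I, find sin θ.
sin θ = 0.468 (using tan²θ + 1 = sec²θ)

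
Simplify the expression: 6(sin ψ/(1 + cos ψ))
6(sin ψ/(1 + cos ψ)) = 6(tan(ψ/2)) (using Half angle)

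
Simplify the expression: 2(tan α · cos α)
2(tan α · cos α) = 2(sin α) (using Quotient identity)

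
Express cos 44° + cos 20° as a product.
cos 44° + cos 20° = 2 cos(32°) cos(12°)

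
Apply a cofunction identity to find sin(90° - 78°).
sin(90° - 78°) = cos(78°) = 0.2079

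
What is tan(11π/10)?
tan(11π/10) = 0.3249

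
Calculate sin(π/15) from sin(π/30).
sin(π/15) = 2 sin π/30 cos π/30 = 0.2079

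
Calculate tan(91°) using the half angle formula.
tan(91°) = sin 182° / (1 + cos 182°) = -57.29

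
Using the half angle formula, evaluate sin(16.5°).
sin(16.5°) = √((1 - cos 33°)/2) = 0.284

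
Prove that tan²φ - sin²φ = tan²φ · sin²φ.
LHS = sin²φ/cos²φ - sin²φ = sin²φ(1/cos²φ - 1) = sin²φ · (1 - cos²φ)/cos²φ = sin²φ · sin²φ/cos²φ = sin²φ · tan²φ = RHS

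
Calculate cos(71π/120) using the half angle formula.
cos(71π/120) = -√((1 + cos 71π/60)/2) = -0.284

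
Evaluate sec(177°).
sec(177°) = -1.001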